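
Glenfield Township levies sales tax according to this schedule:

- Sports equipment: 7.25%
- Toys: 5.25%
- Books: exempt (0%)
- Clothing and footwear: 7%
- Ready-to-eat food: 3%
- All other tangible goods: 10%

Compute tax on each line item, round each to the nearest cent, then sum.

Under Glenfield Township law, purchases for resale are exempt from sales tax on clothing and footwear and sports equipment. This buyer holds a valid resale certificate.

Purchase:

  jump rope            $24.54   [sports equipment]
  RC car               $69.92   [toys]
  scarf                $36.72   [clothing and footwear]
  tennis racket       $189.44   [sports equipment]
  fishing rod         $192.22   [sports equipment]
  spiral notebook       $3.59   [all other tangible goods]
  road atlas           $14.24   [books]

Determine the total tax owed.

$4.03

Jump rope $24.54: sports equipment, buyer-exempt → 0% → $0.00
RC car $69.92: toys → 5.25% → $3.67
Scarf $36.72: clothing and footwear, buyer-exempt → 0% → $0.00
Tennis racket $189.44: sports equipment, buyer-exempt → 0% → $0.00
Fishing rod $192.22: sports equipment, buyer-exempt → 0% → $0.00
Spiral notebook $3.59: all other tangible goods → 10% → $0.36
Road atlas $14.24: books → 0% → $0.00
Total tax = $3.67 + $0.36 = $4.03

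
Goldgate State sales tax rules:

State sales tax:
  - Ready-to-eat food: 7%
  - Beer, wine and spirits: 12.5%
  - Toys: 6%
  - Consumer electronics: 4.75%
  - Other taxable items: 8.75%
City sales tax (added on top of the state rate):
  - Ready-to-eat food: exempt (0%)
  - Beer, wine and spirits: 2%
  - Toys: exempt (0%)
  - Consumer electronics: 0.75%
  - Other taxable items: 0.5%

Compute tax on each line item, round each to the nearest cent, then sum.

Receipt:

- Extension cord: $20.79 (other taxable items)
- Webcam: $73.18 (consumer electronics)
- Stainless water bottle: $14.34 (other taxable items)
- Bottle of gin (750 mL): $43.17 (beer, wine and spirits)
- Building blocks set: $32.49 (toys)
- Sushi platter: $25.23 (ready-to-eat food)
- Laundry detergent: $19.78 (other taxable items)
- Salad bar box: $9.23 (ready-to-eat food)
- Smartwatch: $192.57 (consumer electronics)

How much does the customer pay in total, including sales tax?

$461.10

Extension cord $20.79: other taxable items → 8.75% + 0.5% city = 9.25% → $1.92
Webcam $73.18: consumer electronics → 4.75% + 0.75% city = 5.5% → $4.02
Stainless water bottle $14.34: other taxable items → 8.75% + 0.5% city = 9.25% → $1.33
Bottle of gin (750 mL) $43.17: beer, wine and spirits → 12.5% + 2% city = 14.5% → $6.26
Building blocks set $32.49: toys → 6% + 0% city = 6% → $1.95
Sushi platter $25.23: ready-to-eat food → 7% + 0% city = 7% → $1.77
Laundry detergent $19.78: other taxable items → 8.75% + 0.5% city = 9.25% → $1.83
Salad bar box $9.23: ready-to-eat food → 7% + 0% city = 7% → $0.65
Smartwatch $192.57: consumer electronics → 4.75% + 0.75% city = 5.5% → $10.59
Subtotal = $430.78; tax = $30.32; total due = $461.10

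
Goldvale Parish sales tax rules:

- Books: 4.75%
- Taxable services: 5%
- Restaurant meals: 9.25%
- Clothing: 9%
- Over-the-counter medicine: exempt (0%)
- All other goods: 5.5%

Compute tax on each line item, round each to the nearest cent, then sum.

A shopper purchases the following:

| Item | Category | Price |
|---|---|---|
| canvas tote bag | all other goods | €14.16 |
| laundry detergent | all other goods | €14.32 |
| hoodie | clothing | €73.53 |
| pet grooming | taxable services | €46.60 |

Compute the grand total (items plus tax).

€159.13

Canvas tote bag €14.16: all other goods → 5.5% → €0.78
Laundry detergent €14.32: all other goods → 5.5% → €0.79
Hoodie €73.53: clothing → 9% → €6.62
Pet grooming €46.60: taxable services → 5% → €2.33
Subtotal = €148.61; tax = €10.52; total due = €159.13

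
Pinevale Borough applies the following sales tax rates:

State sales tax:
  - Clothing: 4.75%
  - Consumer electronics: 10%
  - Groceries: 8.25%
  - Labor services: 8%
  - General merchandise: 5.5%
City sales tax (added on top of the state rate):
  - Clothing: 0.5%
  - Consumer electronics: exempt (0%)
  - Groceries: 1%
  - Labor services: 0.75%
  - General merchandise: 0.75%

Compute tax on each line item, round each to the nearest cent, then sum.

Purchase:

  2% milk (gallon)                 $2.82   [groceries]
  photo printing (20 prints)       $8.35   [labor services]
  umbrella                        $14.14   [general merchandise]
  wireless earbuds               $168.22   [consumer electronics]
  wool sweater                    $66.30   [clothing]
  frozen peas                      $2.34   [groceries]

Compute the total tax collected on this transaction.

$22.39

2% milk (gallon) $2.82: groceries → 8.25% + 1% city = 9.25% → $0.26
Photo printing (20 prints) $8.35: labor services → 8% + 0.75% city = 8.75% → $0.73
Umbrella $14.14: general merchandise → 5.5% + 0.75% city = 6.25% → $0.88
Wireless earbuds $168.22: consumer electronics → 10% + 0% city = 10% → $16.82
Wool sweater $66.30: clothing → 4.75% + 0.5% city = 5.25% → $3.48
Frozen peas $2.34: groceries → 8.25% + 1% city = 9.25% → $0.22
Total tax = $0.26 + $0.73 + $0.88 + $16.82 + $3.48 + $0.22 = $22.39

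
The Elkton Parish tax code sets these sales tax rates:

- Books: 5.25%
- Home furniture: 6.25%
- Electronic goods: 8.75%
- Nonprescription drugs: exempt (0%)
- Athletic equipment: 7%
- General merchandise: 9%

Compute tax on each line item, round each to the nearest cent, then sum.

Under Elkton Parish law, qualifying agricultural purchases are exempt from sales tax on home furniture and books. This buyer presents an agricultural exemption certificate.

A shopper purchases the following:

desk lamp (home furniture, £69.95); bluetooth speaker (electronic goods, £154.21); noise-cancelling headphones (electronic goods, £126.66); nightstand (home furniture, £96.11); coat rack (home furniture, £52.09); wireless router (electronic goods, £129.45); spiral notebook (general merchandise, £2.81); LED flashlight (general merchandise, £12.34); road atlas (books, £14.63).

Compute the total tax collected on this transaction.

£37.26

Desk lamp £69.95: home furniture, buyer-exempt → 0% → £0.00
Bluetooth speaker £154.21: electronic goods → 8.75% → £13.49
Noise-cancelling headphones £126.66: electronic goods → 8.75% → £11.08
Nightstand £96.11: home furniture, buyer-exempt → 0% → £0.00
Coat rack £52.09: home furniture, buyer-exempt → 0% → £0.00
Wireless router £129.45: electronic goods → 8.75% → £11.33
Spiral notebook £2.81: general merchandise → 9% → £0.25
LED flashlight £12.34: general merchandise → 9% → £1.11
Road atlas £14.63: books, buyer-exempt → 0% → £0.00
Total tax = £13.49 + £11.08 + £11.33 + £0.25 + £1.11 = £37.26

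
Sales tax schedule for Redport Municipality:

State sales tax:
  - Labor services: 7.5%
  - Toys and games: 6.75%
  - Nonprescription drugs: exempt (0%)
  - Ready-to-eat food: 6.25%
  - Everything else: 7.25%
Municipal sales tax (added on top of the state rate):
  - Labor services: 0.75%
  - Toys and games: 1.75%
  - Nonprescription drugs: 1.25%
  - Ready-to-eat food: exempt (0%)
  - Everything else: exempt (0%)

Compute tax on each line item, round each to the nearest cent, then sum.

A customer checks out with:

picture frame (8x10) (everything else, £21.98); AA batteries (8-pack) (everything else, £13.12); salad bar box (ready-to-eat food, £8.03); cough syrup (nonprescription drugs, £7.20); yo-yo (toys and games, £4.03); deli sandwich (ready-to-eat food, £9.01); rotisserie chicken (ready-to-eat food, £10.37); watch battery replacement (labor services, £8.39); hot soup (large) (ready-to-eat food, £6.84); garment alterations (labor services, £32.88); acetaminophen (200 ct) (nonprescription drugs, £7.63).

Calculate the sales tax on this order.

Picture frame (8x10) £21.98: everything else → 7.25% + 0% municipal = 7.25% → £1.59
AA batteries (8-pack) £13.12: everything else → 7.25% + 0% municipal = 7.25% → £0.95
Salad bar box £8.03: ready-to-eat food → 6.25% + 0% municipal = 6.25% → £0.50
Cough syrup £7.20: nonprescription drugs → 0% + 1.25% municipal = 1.25% → £0.09
Yo-yo £4.03: toys and games → 6.75% + 1.75% municipal = 8.5% → £0.34
Deli sandwich £9.01: ready-to-eat food → 6.25% + 0% municipal = 6.25% → £0.56
Rotisserie chicken £10.37: ready-to-eat food → 6.25% + 0% municipal = 6.25% → £0.65
Watch battery replacement £8.39: labor services → 7.5% + 0.75% municipal = 8.25% → £0.69
Hot soup (large) £6.84: ready-to-eat food → 6.25% + 0% municipal = 6.25% → £0.43
Garment alterations £32.88: labor services → 7.5% + 0.75% municipal = 8.25% → £2.71
Acetaminophen (200 ct) £7.63: nonprescription drugs → 0% + 1.25% municipal = 1.25% → £0.10
Total tax = £1.59 + £0.95 + £0.50 + £0.09 + £0.34 + £0.56 + £0.65 + £0.69 + £0.43 + £2.71 + £0.10 = £8.61

£8.61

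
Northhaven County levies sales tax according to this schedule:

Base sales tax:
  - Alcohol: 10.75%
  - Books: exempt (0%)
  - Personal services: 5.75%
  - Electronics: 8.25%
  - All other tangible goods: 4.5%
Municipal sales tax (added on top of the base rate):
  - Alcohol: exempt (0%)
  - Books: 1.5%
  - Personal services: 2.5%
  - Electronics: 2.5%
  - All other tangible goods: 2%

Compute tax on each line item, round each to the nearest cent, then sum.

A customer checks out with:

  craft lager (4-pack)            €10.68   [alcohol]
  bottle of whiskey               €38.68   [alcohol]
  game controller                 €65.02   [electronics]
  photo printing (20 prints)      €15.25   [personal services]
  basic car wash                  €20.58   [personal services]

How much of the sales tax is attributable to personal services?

Photo printing (20 prints) €15.25: personal services → 5.75% + 2.5% municipal = 8.25% → €1.26
Basic car wash €20.58: personal services → 5.75% + 2.5% municipal = 8.25% → €1.70
Tax on personal services = €1.26 + €1.70 = €2.96

€2.96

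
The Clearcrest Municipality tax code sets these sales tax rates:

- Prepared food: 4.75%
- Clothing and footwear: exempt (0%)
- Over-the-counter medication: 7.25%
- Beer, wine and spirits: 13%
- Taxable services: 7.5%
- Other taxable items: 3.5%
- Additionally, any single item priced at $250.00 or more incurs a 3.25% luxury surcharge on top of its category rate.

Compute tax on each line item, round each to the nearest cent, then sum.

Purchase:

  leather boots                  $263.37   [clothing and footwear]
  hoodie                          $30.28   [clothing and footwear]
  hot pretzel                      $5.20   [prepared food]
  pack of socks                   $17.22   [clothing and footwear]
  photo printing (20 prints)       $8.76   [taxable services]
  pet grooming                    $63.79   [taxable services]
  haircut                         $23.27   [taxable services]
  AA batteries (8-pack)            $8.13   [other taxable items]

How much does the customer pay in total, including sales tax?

$436.30

Leather boots $263.37: clothing and footwear → 0% + 3.25% surcharge = 3.25% → $8.56
Hoodie $30.28: clothing and footwear → 0% → $0.00
Hot pretzel $5.20: prepared food → 4.75% → $0.25
Pack of socks $17.22: clothing and footwear → 0% → $0.00
Photo printing (20 prints) $8.76: taxable services → 7.5% → $0.66
Pet grooming $63.79: taxable services → 7.5% → $4.78
Haircut $23.27: taxable services → 7.5% → $1.75
AA batteries (8-pack) $8.13: other taxable items → 3.5% → $0.28
Subtotal = $420.02; tax = $16.28; total due = $436.30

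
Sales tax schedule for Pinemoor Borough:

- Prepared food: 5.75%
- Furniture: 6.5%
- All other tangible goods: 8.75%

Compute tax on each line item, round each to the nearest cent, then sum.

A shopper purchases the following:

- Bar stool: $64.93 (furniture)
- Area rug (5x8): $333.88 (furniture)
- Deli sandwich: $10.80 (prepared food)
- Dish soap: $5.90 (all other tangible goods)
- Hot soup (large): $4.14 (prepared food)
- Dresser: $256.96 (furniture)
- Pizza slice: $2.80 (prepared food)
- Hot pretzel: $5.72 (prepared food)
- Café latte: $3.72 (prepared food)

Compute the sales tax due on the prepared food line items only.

$1.56

Deli sandwich $10.80: prepared food → 5.75% → $0.62
Hot soup (large) $4.14: prepared food → 5.75% → $0.24
Pizza slice $2.80: prepared food → 5.75% → $0.16
Hot pretzel $5.72: prepared food → 5.75% → $0.33
Café latte $3.72: prepared food → 5.75% → $0.21
Tax on prepared food = $0.62 + $0.24 + $0.16 + $0.33 + $0.21 = $1.56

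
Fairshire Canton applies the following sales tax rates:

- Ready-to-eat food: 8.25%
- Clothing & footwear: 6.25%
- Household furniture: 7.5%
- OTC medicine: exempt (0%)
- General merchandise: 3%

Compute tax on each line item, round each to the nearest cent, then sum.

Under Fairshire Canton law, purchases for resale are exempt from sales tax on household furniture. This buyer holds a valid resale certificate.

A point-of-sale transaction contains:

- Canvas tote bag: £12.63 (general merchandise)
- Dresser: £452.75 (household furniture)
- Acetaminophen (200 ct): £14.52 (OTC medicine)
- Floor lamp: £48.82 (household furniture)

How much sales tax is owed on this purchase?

£0.38

Canvas tote bag £12.63: general merchandise → 3% → £0.38
Dresser £452.75: household furniture, buyer-exempt → 0% → £0.00
Acetaminophen (200 ct) £14.52: OTC medicine → 0% → £0.00
Floor lamp £48.82: household furniture, buyer-exempt → 0% → £0.00
Total tax = £0.38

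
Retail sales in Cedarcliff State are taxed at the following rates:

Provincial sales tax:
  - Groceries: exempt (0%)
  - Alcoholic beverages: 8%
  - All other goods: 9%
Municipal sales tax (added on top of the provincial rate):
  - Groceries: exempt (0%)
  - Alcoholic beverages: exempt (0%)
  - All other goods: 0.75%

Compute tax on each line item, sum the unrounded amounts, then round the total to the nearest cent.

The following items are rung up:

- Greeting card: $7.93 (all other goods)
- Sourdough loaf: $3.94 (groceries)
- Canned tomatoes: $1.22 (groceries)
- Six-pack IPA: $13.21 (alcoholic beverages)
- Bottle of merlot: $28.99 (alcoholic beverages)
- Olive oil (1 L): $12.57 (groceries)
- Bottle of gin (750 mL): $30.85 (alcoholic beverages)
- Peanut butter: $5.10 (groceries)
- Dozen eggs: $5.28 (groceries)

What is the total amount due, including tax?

Greeting card $7.93: all other goods → 9% + 0.75% municipal = 9.75% → $0.773175
Sourdough loaf $3.94: groceries → 0% + 0% municipal = 0% → $0.00
Canned tomatoes $1.22: groceries → 0% + 0% municipal = 0% → $0.00
Six-pack IPA $13.21: alcoholic beverages → 8% + 0% municipal = 8% → $1.0568
Bottle of merlot $28.99: alcoholic beverages → 8% + 0% municipal = 8% → $2.3192
Olive oil (1 L) $12.57: groceries → 0% + 0% municipal = 0% → $0.00
Bottle of gin (750 mL) $30.85: alcoholic beverages → 8% + 0% municipal = 8% → $2.468
Peanut butter $5.10: groceries → 0% + 0% municipal = 0% → $0.00
Dozen eggs $5.28: groceries → 0% + 0% municipal = 0% → $0.00
Subtotal = $109.09; unrounded tax = $6.617175 → $6.62; total due = $115.71

$115.71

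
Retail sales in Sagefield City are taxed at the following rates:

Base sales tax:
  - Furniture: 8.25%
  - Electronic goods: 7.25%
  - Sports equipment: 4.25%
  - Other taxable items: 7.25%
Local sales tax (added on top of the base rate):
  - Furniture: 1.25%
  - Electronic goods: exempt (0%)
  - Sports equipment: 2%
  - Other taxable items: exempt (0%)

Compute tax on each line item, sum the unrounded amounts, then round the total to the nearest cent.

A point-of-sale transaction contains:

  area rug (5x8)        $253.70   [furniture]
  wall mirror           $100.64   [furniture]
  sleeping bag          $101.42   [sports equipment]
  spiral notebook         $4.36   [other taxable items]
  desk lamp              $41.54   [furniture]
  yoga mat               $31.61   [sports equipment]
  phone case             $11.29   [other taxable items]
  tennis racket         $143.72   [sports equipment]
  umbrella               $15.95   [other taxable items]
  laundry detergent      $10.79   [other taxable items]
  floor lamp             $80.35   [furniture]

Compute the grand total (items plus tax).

$860.98

Area rug (5x8) $253.70: furniture → 8.25% + 1.25% local = 9.5% → $24.1015
Wall mirror $100.64: furniture → 8.25% + 1.25% local = 9.5% → $9.5608
Sleeping bag $101.42: sports equipment → 4.25% + 2% local = 6.25% → $6.33875
Spiral notebook $4.36: other taxable items → 7.25% + 0% local = 7.25% → $0.3161
Desk lamp $41.54: furniture → 8.25% + 1.25% local = 9.5% → $3.9463
Yoga mat $31.61: sports equipment → 4.25% + 2% local = 6.25% → $1.975625
Phone case $11.29: other taxable items → 7.25% + 0% local = 7.25% → $0.818525
Tennis racket $143.72: sports equipment → 4.25% + 2% local = 6.25% → $8.9825
Umbrella $15.95: other taxable items → 7.25% + 0% local = 7.25% → $1.156375
Laundry detergent $10.79: other taxable items → 7.25% + 0% local = 7.25% → $0.782275
Floor lamp $80.35: furniture → 8.25% + 1.25% local = 9.5% → $7.63325
Subtotal = $795.37; unrounded tax = $65.612 → $65.61; total due = $860.98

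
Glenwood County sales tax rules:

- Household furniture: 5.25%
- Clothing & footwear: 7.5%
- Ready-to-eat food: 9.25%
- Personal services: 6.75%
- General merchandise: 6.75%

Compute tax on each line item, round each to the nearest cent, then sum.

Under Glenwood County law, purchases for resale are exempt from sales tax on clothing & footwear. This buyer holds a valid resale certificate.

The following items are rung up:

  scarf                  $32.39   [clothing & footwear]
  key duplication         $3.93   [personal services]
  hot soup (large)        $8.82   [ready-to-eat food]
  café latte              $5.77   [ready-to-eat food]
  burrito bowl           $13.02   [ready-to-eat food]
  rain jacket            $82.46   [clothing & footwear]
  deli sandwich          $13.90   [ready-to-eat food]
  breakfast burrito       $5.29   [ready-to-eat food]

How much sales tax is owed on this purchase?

Scarf $32.39: clothing & footwear, buyer-exempt → 0% → $0.00
Key duplication $3.93: personal services → 6.75% → $0.27
Hot soup (large) $8.82: ready-to-eat food → 9.25% → $0.82
Café latte $5.77: ready-to-eat food → 9.25% → $0.53
Burrito bowl $13.02: ready-to-eat food → 9.25% → $1.20
Rain jacket $82.46: clothing & footwear, buyer-exempt → 0% → $0.00
Deli sandwich $13.90: ready-to-eat food → 9.25% → $1.29
Breakfast burrito $5.29: ready-to-eat food → 9.25% → $0.49
Total tax = $0.27 + $0.82 + $0.53 + $1.20 + $1.29 + $0.49 = $4.60

$4.60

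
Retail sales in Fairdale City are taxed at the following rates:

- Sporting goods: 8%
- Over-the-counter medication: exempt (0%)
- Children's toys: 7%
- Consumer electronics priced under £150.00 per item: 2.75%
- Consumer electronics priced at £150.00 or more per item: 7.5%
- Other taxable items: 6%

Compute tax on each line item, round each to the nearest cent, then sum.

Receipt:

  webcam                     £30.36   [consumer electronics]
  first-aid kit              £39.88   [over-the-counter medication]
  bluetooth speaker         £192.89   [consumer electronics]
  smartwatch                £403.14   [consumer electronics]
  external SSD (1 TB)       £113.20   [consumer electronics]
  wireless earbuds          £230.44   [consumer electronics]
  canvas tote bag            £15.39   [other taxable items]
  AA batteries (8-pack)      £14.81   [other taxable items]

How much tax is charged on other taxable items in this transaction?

Canvas tote bag £15.39: other taxable items → 6% → £0.92
AA batteries (8-pack) £14.81: other taxable items → 6% → £0.89
Tax on other taxable items = £0.92 + £0.89 = £1.81

£1.81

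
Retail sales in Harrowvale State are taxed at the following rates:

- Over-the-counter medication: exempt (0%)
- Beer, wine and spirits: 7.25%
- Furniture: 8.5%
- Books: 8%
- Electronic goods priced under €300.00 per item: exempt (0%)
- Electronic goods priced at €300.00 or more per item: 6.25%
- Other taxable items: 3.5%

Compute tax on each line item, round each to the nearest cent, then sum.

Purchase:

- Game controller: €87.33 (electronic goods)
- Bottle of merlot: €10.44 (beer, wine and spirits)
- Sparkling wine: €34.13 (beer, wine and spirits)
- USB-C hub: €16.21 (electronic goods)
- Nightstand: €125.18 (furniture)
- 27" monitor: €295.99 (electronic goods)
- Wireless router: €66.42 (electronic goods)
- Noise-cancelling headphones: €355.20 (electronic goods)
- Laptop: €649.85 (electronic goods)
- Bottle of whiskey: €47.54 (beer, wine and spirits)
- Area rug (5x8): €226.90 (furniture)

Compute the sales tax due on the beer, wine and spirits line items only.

€6.68

Bottle of merlot €10.44: beer, wine and spirits → 7.25% → €0.76
Sparkling wine €34.13: beer, wine and spirits → 7.25% → €2.47
Bottle of whiskey €47.54: beer, wine and spirits → 7.25% → €3.45
Tax on beer, wine and spirits = €0.76 + €2.47 + €3.45 = €6.68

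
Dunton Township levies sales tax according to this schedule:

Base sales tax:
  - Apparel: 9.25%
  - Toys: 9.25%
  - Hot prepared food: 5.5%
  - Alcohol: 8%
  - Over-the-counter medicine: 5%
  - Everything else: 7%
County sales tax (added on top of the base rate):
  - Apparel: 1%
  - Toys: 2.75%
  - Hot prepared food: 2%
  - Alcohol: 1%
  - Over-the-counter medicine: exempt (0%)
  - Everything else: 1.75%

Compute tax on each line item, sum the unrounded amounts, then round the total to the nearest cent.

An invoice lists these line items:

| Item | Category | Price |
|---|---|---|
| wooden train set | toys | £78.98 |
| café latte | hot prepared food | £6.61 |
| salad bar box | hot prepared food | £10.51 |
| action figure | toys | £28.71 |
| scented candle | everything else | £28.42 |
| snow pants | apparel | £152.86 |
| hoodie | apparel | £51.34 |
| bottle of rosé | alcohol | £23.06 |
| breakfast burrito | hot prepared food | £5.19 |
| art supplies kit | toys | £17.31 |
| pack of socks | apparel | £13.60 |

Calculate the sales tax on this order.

Wooden train set £78.98: toys → 9.25% + 2.75% county = 12% → £9.4776
Café latte £6.61: hot prepared food → 5.5% + 2% county = 7.5% → £0.49575
Salad bar box £10.51: hot prepared food → 5.5% + 2% county = 7.5% → £0.78825
Action figure £28.71: toys → 9.25% + 2.75% county = 12% → £3.4452
Scented candle £28.42: everything else → 7% + 1.75% county = 8.75% → £2.48675
Snow pants £152.86: apparel → 9.25% + 1% county = 10.25% → £15.66815
Hoodie £51.34: apparel → 9.25% + 1% county = 10.25% → £5.26235
Bottle of rosé £23.06: alcohol → 8% + 1% county = 9% → £2.0754
Breakfast burrito £5.19: hot prepared food → 5.5% + 2% county = 7.5% → £0.38925
Art supplies kit £17.31: toys → 9.25% + 2.75% county = 12% → £2.0772
Pack of socks £13.60: apparel → 9.25% + 1% county = 10.25% → £1.394
Unrounded tax sum = £43.5599 → £43.56

£43.56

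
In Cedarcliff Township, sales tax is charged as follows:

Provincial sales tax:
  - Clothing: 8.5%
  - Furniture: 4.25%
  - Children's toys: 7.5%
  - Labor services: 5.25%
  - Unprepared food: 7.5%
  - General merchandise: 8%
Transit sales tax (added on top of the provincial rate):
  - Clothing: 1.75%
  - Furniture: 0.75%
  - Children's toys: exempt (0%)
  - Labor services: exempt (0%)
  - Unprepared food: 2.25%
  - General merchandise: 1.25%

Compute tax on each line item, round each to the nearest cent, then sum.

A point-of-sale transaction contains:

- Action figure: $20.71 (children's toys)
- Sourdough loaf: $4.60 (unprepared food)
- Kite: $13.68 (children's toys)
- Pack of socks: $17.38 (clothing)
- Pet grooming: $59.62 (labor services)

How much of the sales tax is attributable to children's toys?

$2.58

Action figure $20.71: children's toys → 7.5% + 0% transit = 7.5% → $1.55
Kite $13.68: children's toys → 7.5% + 0% transit = 7.5% → $1.03
Tax on children's toys = $1.55 + $1.03 = $2.58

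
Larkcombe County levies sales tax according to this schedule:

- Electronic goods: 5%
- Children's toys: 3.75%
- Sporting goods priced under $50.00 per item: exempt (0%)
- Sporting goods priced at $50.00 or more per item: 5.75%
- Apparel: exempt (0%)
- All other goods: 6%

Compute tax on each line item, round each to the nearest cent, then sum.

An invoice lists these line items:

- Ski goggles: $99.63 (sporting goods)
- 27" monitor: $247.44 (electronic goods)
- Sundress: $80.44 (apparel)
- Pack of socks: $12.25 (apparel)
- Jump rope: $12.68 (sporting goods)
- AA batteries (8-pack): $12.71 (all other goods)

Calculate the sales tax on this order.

Ski goggles $99.63: sporting goods, $50.00 or more → 5.75% → $5.73
27" monitor $247.44: electronic goods → 5% → $12.37
Sundress $80.44: apparel → 0% → $0.00
Pack of socks $12.25: apparel → 0% → $0.00
Jump rope $12.68: sporting goods, under $50.00 → 0% → $0.00
AA batteries (8-pack) $12.71: all other goods → 6% → $0.76
Total tax = $5.73 + $12.37 + $0.76 = $18.86

$18.86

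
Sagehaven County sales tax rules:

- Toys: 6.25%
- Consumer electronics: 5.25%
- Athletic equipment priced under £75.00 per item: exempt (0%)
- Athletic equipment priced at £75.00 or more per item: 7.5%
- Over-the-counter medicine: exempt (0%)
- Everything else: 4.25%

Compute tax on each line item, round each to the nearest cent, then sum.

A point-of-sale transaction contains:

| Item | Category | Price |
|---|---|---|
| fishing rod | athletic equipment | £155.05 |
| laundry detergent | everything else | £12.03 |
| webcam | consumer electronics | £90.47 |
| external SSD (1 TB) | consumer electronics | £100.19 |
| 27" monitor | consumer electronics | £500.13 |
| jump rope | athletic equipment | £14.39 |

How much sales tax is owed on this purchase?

£48.41

Fishing rod £155.05: athletic equipment, £75.00 or more → 7.5% → £11.63
Laundry detergent £12.03: everything else → 4.25% → £0.51
Webcam £90.47: consumer electronics → 5.25% → £4.75
External SSD (1 TB) £100.19: consumer electronics → 5.25% → £5.26
27" monitor £500.13: consumer electronics → 5.25% → £26.26
Jump rope £14.39: athletic equipment, under £75.00 → 0% → £0.00
Total tax = £11.63 + £0.51 + £4.75 + £5.26 + £26.26 = £48.41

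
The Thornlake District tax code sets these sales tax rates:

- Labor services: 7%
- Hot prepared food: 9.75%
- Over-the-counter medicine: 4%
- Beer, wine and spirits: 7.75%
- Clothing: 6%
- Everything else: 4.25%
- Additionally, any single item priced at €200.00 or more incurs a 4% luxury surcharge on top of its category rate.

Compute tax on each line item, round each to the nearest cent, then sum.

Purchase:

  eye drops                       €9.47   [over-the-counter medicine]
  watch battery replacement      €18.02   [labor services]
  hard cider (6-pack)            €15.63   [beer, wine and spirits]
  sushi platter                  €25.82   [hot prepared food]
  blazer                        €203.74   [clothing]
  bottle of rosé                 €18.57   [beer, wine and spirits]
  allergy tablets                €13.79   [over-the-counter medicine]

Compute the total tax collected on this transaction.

€27.73

Eye drops €9.47: over-the-counter medicine → 4% → €0.38
Watch battery replacement €18.02: labor services → 7% → €1.26
Hard cider (6-pack) €15.63: beer, wine and spirits → 7.75% → €1.21
Sushi platter €25.82: hot prepared food → 9.75% → €2.52
Blazer €203.74: clothing → 6% + 4% surcharge = 10% → €20.37
Bottle of rosé €18.57: beer, wine and spirits → 7.75% → €1.44
Allergy tablets €13.79: over-the-counter medicine → 4% → €0.55
Total tax = €0.38 + €1.26 + €1.21 + €2.52 + €20.37 + €1.44 + €0.55 = €27.73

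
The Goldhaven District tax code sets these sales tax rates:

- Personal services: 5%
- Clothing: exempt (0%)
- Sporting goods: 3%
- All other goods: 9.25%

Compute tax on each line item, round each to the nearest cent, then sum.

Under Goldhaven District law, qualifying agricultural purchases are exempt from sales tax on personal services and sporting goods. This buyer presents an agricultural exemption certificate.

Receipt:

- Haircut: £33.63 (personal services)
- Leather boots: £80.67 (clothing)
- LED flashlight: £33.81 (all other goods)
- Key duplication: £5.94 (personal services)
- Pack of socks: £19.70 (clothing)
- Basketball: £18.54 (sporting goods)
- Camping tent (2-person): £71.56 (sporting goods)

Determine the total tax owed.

Haircut £33.63: personal services, buyer-exempt → 0% → £0.00
Leather boots £80.67: clothing → 0% → £0.00
LED flashlight £33.81: all other goods → 9.25% → £3.13
Key duplication £5.94: personal services, buyer-exempt → 0% → £0.00
Pack of socks £19.70: clothing → 0% → £0.00
Basketball £18.54: sporting goods, buyer-exempt → 0% → £0.00
Camping tent (2-person) £71.56: sporting goods, buyer-exempt → 0% → £0.00
Total tax = £3.13

£3.13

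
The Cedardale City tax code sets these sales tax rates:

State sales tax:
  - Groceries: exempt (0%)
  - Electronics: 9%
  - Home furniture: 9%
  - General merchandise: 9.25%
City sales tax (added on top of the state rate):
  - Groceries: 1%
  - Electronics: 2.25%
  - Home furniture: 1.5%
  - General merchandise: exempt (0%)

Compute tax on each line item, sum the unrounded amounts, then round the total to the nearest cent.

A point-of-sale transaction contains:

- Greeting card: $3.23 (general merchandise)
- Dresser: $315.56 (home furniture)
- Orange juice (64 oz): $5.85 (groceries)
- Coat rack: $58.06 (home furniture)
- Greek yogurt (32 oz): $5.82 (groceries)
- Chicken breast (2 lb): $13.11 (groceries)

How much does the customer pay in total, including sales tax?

Greeting card $3.23: general merchandise → 9.25% + 0% city = 9.25% → $0.298775
Dresser $315.56: home furniture → 9% + 1.5% city = 10.5% → $33.1338
Orange juice (64 oz) $5.85: groceries → 0% + 1% city = 1% → $0.0585
Coat rack $58.06: home furniture → 9% + 1.5% city = 10.5% → $6.0963
Greek yogurt (32 oz) $5.82: groceries → 0% + 1% city = 1% → $0.0582
Chicken breast (2 lb) $13.11: groceries → 0% + 1% city = 1% → $0.1311
Subtotal = $401.63; unrounded tax = $39.776675 → $39.78; total due = $441.41

$441.41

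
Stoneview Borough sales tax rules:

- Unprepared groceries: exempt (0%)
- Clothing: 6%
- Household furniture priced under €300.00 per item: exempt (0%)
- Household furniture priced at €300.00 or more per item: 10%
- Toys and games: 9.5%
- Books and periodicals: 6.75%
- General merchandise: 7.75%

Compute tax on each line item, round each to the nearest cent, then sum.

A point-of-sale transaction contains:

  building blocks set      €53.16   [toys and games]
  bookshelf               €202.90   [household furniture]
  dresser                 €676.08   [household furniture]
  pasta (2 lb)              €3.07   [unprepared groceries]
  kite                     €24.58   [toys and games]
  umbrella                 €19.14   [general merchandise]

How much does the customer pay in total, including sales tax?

Building blocks set €53.16: toys and games → 9.5% → €5.05
Bookshelf €202.90: household furniture, under €300.00 → 0% → €0.00
Dresser €676.08: household furniture, €300.00 or more → 10% → €67.61
Pasta (2 lb) €3.07: unprepared groceries → 0% → €0.00
Kite €24.58: toys and games → 9.5% → €2.34
Umbrella €19.14: general merchandise → 7.75% → €1.48
Subtotal = €978.93; tax = €76.48; total due = €1055.41

€1055.41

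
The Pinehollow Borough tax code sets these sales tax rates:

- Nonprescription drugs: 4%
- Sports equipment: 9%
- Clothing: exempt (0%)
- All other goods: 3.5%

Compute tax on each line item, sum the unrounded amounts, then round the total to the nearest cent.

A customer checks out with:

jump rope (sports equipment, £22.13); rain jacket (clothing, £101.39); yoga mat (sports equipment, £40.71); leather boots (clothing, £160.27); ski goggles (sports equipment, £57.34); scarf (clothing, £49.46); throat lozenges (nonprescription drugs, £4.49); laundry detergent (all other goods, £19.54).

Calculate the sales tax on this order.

£11.68

Jump rope £22.13: sports equipment → 9% → £1.9917
Rain jacket £101.39: clothing → 0% → £0.00
Yoga mat £40.71: sports equipment → 9% → £3.6639
Leather boots £160.27: clothing → 0% → £0.00
Ski goggles £57.34: sports equipment → 9% → £5.1606
Scarf £49.46: clothing → 0% → £0.00
Throat lozenges £4.49: nonprescription drugs → 4% → £0.1796
Laundry detergent £19.54: all other goods → 3.5% → £0.6839
Unrounded tax sum = £11.6797 → £11.68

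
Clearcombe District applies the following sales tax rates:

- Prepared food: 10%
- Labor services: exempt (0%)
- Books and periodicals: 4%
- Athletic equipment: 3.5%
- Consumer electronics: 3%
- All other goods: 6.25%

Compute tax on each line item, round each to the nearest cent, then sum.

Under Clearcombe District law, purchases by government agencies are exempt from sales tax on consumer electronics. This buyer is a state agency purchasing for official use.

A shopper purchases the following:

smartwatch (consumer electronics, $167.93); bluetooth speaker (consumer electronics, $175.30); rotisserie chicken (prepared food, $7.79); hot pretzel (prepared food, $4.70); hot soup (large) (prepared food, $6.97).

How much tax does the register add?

Smartwatch $167.93: consumer electronics, buyer-exempt → 0% → $0.00
Bluetooth speaker $175.30: consumer electronics, buyer-exempt → 0% → $0.00
Rotisserie chicken $7.79: prepared food → 10% → $0.78
Hot pretzel $4.70: prepared food → 10% → $0.47
Hot soup (large) $6.97: prepared food → 10% → $0.70
Total tax = $0.78 + $0.47 + $0.70 = $1.95

$1.95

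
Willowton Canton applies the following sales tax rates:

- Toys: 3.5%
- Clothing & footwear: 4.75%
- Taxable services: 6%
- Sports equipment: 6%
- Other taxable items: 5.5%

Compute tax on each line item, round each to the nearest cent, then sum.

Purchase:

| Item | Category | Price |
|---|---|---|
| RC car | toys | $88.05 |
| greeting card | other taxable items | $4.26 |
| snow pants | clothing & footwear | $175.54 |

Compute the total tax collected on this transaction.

RC car $88.05: toys → 3.5% → $3.08
Greeting card $4.26: other taxable items → 5.5% → $0.23
Snow pants $175.54: clothing & footwear → 4.75% → $8.34
Total tax = $3.08 + $0.23 + $8.34 = $11.65

$11.65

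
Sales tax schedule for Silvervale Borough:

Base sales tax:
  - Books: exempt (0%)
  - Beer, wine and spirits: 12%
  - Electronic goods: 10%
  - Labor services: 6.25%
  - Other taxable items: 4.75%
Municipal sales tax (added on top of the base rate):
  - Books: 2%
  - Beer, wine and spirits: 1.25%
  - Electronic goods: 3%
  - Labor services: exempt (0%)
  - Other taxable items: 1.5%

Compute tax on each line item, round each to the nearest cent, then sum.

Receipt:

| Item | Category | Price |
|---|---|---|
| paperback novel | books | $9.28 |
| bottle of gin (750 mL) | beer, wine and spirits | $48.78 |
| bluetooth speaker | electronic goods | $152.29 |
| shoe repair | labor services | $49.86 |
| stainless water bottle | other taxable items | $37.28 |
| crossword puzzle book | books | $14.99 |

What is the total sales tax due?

Paperback novel $9.28: books → 0% + 2% municipal = 2% → $0.19
Bottle of gin (750 mL) $48.78: beer, wine and spirits → 12% + 1.25% municipal = 13.25% → $6.46
Bluetooth speaker $152.29: electronic goods → 10% + 3% municipal = 13% → $19.80
Shoe repair $49.86: labor services → 6.25% + 0% municipal = 6.25% → $3.12
Stainless water bottle $37.28: other taxable items → 4.75% + 1.5% municipal = 6.25% → $2.33
Crossword puzzle book $14.99: books → 0% + 2% municipal = 2% → $0.30
Total tax = $0.19 + $6.46 + $19.80 + $3.12 + $2.33 + $0.30 = $32.20

$32.20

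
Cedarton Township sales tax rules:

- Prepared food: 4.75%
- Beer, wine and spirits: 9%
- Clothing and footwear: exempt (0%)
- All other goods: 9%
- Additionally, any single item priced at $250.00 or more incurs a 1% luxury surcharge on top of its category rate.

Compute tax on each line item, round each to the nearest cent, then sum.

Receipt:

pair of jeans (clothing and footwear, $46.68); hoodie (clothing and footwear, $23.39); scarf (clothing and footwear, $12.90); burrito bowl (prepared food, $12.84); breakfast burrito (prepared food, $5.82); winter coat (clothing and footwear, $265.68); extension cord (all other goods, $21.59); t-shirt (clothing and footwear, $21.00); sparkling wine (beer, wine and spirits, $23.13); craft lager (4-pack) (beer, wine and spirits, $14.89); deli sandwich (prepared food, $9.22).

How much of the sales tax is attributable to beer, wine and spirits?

Sparkling wine $23.13: beer, wine and spirits → 9% → $2.08
Craft lager (4-pack) $14.89: beer, wine and spirits → 9% → $1.34
Tax on beer, wine and spirits = $2.08 + $1.34 = $3.42

$3.42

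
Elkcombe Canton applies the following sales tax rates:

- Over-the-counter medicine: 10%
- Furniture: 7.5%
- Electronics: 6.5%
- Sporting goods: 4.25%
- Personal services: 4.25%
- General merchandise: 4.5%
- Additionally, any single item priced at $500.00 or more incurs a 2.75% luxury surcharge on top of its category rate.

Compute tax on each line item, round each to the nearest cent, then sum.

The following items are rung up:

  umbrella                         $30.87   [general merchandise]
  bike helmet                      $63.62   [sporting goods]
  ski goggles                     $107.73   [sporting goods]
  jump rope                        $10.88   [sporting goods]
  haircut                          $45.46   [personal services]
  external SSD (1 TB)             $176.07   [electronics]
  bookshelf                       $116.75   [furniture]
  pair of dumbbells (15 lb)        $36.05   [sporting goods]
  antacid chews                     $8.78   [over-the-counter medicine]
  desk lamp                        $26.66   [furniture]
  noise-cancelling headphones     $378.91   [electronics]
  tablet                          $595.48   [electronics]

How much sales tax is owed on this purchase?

Umbrella $30.87: general merchandise → 4.5% → $1.39
Bike helmet $63.62: sporting goods → 4.25% → $2.70
Ski goggles $107.73: sporting goods → 4.25% → $4.58
Jump rope $10.88: sporting goods → 4.25% → $0.46
Haircut $45.46: personal services → 4.25% → $1.93
External SSD (1 TB) $176.07: electronics → 6.5% → $11.44
Bookshelf $116.75: furniture → 7.5% → $8.76
Pair of dumbbells (15 lb) $36.05: sporting goods → 4.25% → $1.53
Antacid chews $8.78: over-the-counter medicine → 10% → $0.88
Desk lamp $26.66: furniture → 7.5% → $2.00
Noise-cancelling headphones $378.91: electronics → 6.5% → $24.63
Tablet $595.48: electronics → 6.5% + 2.75% surcharge = 9.25% → $55.08
Total tax = $1.39 + $2.70 + $4.58 + $0.46 + $1.93 + $11.44 + $8.76 + $1.53 + $0.88 + $2.00 + $24.63 + $55.08 = $115.38

$115.38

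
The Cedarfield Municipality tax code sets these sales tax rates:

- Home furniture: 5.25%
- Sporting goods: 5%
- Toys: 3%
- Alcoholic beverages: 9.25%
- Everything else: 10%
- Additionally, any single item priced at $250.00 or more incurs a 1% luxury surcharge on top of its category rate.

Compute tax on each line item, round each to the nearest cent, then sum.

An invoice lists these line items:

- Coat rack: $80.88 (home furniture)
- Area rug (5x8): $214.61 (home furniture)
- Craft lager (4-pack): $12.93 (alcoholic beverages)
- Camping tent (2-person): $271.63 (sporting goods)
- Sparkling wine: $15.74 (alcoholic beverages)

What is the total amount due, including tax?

Coat rack $80.88: home furniture → 5.25% → $4.25
Area rug (5x8) $214.61: home furniture → 5.25% → $11.27
Craft lager (4-pack) $12.93: alcoholic beverages → 9.25% → $1.20
Camping tent (2-person) $271.63: sporting goods → 5% + 1% surcharge = 6% → $16.30
Sparkling wine $15.74: alcoholic beverages → 9.25% → $1.46
Subtotal = $595.79; tax = $34.48; total due = $630.27

$630.27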